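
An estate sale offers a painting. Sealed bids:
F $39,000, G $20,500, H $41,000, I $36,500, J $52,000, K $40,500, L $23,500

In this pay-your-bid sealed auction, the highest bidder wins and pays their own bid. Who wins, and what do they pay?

Sorting bids: 52,000 (J) > 41,000 (H) > 40,500 (K) > 39,000 (F) > 36,500 (I) > 23,500 (L) > …
J has the highest bid and pays exactly that: $52,000.

J pays $52,000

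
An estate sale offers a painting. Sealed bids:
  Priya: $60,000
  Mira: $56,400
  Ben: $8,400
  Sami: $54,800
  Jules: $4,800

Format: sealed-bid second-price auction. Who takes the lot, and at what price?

Priya pays $56,400

Sorting bids: 60,000 (Priya) > 56,400 (Mira) > 54,800 (Sami) > 8,400 (Ben) > 4,800 (Jules)
Priya wins with the highest bid; price is set by the runner-up at $56,400.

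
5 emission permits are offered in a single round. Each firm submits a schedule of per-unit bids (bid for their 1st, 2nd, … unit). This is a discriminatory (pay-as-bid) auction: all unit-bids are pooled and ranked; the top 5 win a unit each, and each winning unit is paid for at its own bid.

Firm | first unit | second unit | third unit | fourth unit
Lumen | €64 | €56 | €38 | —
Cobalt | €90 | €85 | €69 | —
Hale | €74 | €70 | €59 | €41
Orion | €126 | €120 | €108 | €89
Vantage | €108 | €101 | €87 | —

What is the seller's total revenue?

Pooled unit-bids ranked (top 5): 126 (Orion-1), 120 (Orion-2), 108 (Orion-3), 108 (Vantage-1), 101 (Vantage-2)
Next rejected bid: €90 (not a price — pay-as-bid).
Each winning unit pays its own bid.
Revenue = 126 + 120 + 108 + 108 + 101 = €563.

Total revenue: €563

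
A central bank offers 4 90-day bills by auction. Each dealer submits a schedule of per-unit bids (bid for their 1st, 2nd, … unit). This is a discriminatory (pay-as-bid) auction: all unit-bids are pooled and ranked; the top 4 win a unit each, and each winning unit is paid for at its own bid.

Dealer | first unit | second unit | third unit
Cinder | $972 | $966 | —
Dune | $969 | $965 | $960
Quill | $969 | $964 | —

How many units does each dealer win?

Merging the schedules and taking the best 4: 972 (Cinder-1), 969 (Dune-1), 969 (Quill-1), 966 (Cinder-2)
Next rejected bid: $965 (not a price — pay-as-bid).
Allocation: Cinder 2, Dune 1, Quill 1.

Cinder 2, Dune 1, Quill 1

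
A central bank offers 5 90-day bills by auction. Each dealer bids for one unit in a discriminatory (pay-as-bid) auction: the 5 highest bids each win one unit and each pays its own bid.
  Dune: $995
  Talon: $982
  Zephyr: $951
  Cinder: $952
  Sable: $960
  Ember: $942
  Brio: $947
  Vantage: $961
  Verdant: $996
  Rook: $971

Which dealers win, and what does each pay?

Verdant $996, Dune $995, Talon $982, Rook $971, Vantage $961

Sorting: 996 (Verdant), 995 (Dune), 982 (Talon), 971 (Rook), 961 (Vantage), 960 (Sable), 952 (Cinder), …
The 5 highest are Verdant, Dune, Talon, Rook, Vantage.
Each winner pays its own bid: Verdant $996, Dune $995, Talon $982, Rook $971, Vantage $961.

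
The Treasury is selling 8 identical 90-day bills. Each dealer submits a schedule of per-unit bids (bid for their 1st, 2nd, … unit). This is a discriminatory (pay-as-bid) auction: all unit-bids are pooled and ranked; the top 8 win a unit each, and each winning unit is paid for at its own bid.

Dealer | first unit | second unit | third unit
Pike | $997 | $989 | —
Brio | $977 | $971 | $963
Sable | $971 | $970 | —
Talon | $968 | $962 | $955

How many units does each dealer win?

Brio 3, Pike 2, Sable 2, Talon 1

Pooled unit-bids ranked (top 8): 997 (Pike-1), 989 (Pike-2), 977 (Brio-1), 971 (Brio-2), 971 (Sable-1), 970 (Sable-2), 968 (Talon-1), 963 (Brio-3)
Next rejected bid: $962 (not a price — pay-as-bid).
Allocation: Brio 3, Pike 2, Sable 2, Talon 1.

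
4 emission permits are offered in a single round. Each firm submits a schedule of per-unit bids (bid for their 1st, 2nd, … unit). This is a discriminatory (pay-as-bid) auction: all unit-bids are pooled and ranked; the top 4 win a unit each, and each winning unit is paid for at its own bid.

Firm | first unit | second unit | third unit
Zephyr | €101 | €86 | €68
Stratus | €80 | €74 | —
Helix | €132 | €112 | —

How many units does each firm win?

Merging the schedules and taking the best 4: 132 (Helix-1), 112 (Helix-2), 101 (Zephyr-1), 86 (Zephyr-2)
Next rejected bid: €80 (not a price — pay-as-bid).
Allocation: Helix 2, Zephyr 2.

Helix 2, Zephyr 2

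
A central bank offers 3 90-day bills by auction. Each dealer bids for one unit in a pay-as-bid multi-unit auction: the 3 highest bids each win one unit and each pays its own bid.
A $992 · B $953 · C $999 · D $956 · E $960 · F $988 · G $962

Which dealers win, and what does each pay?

Sorting: 999 (C), 992 (A), 988 (F), 962 (G), 960 (E), …
Top 3: C, A, F.
Each winner pays its own bid: C $999, A $992, F $988.

C $999, A $992, F $988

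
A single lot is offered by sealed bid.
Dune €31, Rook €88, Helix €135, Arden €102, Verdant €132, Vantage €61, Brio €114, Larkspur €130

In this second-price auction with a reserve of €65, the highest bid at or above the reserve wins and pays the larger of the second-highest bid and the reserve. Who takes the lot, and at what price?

Helix pays €132

Sorting bids: 135 (Helix) > 132 (Verdant) > 130 (Larkspur) > 114 (Brio) > 102 (Arden) > 88 (Rook) > …
Highest eligible bid: Helix at €135.
Second-highest bid €132 exceeds the reserve €65 → payment €132.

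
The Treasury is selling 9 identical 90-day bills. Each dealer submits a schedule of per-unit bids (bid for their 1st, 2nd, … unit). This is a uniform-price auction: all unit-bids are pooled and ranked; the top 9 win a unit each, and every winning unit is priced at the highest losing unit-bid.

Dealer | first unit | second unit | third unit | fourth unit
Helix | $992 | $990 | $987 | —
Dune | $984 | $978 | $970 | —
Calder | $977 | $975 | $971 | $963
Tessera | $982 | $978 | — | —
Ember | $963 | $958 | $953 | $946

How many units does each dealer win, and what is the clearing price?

Merging the schedules and taking the best 9: 992 (Helix-1), 990 (Helix-2), 987 (Helix-3), 984 (Dune-1), 982 (Tessera-1), 978 (Dune-2), 978 (Tessera-2), 977 (Calder-1), 975 (Calder-2)
The (k+1)-th unit-bid is $971.
Allocation: Calder 2, Dune 2, Helix 3, Tessera 2.

Calder 2, Dune 2, Helix 3, Tessera 2; clearing price $971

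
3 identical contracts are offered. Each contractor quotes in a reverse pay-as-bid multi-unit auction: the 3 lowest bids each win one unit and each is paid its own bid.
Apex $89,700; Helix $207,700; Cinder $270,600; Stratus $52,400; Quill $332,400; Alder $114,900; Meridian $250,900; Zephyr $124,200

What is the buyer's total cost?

Total cost: $257,000

Ordering the bids: 52,400 (Stratus), 89,700 (Apex), 114,900 (Alder), 124,200 (Zephyr), 207,700 (Helix), …
Lowest 3: Stratus, Apex, Alder.
Total cost = 52,400 + 89,700 + 114,900 = $257,000.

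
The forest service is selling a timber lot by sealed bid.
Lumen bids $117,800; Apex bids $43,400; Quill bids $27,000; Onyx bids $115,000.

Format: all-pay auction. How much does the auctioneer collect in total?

Bids in order: 117,800 (Lumen) > 115,000 (Onyx) > 43,400 (Apex) > 27,000 (Quill)
Every bidder forfeits their bid regardless of winning.
Revenue = 117,800 + 43,400 + 27,000 + 115,000 = $303,200.

Total revenue: $303,200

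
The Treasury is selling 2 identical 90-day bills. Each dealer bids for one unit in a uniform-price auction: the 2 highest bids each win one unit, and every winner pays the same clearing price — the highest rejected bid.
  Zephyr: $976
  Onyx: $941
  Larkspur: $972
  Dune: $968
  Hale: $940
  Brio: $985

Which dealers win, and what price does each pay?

Sorting: 985 (Brio), 976 (Zephyr), 972 (Larkspur), 968 (Dune), …
Top 2: Brio, Zephyr.
Highest unsuccessful bid: $972 → clearing price.

Brio, Zephyr; each pays $972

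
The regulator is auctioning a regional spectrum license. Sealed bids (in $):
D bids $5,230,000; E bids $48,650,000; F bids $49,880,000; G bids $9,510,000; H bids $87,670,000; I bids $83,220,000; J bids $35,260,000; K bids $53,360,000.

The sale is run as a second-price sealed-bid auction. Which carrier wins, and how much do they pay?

Bids ranked: 87,670,000 (H) > 83,220,000 (I) > 53,360,000 (K) > 49,880,000 (F) > 48,650,000 (E) > 35,260,000 (J) > …
H wins with the highest bid; price is set by the runner-up at $83,220,000.

H pays $83,220,000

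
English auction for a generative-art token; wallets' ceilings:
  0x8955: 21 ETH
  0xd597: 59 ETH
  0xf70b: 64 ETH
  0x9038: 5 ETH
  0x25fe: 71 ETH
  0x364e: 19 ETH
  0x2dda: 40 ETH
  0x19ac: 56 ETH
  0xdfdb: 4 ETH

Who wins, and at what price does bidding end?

Limits ranked: 71 (0x25fe) > 64 (0xf70b) > 59 (0xd597) > 56 (0x19ac) > 40 (0x2dda) > 21 (0x8955) > …
Once the price passes 64 ETH, only 0x25fe is left; the hammer falls at 0xf70b's limit of 64 ETH.

0x25fe wins at 64 ETH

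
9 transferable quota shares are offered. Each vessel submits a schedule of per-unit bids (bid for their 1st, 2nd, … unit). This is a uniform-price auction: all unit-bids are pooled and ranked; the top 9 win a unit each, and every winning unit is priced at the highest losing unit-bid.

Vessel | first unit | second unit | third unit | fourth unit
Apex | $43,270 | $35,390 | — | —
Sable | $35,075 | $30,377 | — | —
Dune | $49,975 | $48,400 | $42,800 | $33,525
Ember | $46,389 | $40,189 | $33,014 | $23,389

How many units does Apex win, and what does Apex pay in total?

Merging the schedules and taking the best 9: 49,975 (Dune-1), 48,400 (Dune-2), 46,389 (Ember-1), 43,270 (Apex-1), 42,800 (Dune-3), 40,189 (Ember-2), 35,390 (Apex-2), 35,075 (Sable-1), 33,525 (Dune-4)
The (k+1)-th unit-bid is $33,014.
Apex wins 2 unit(s) at $33,014 each.

Apex: 2 units, pays $66,028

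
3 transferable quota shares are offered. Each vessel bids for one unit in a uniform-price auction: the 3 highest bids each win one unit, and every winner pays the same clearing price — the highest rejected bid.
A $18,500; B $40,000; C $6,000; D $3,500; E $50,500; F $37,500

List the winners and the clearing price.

E, B, F; each pays $18,500

Bids ranked high→low: 50,500 (E), 40,000 (B), 37,500 (F), 18,500 (A), 6,000 (C), …
Winners (3 units): E, B, F.
First losing bid is A's $18,500, which sets the uniform price.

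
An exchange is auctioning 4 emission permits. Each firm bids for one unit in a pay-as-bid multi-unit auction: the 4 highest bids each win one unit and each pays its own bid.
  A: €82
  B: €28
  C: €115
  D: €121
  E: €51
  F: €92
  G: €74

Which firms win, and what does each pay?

D €121, C €115, F €92, A €82

Bids ranked high→low: 121 (D), 115 (C), 92 (F), 82 (A), 74 (G), 51 (E), …
Winners (4 units): D, C, F, A.
Each winner pays its own bid: D €121, C €115, F €92, A €82.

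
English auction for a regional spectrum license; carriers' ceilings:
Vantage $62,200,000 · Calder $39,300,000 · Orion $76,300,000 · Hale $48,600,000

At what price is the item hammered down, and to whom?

Ascending (English) auction: the price rises until one bidder remains; the winner pays the price at which the last rival dropped out.
Limits ranked: 76,300,000 (Orion) > 62,200,000 (Vantage) > 48,600,000 (Hale) > 39,300,000 (Calder)
Vantage is the last rival to drop out, at $62,200,000; Orion remains and wins at that price.

Orion wins at $62,200,000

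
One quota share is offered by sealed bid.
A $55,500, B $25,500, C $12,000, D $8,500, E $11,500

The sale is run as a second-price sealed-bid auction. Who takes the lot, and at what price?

Second-price sealed-bid auction: the highest bidder wins and pays the second-highest bid.
Bids ranked: 55,500 (A) > 25,500 (B) > 12,000 (C) > 11,500 (E) > 8,500 (D)
Second-price: A pays B's bid of $25,500.

A pays $25,500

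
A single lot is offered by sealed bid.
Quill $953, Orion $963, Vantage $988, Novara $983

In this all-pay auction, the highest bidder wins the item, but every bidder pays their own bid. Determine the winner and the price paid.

Vantage pays $988

Sorting bids: 988 (Vantage) > 983 (Novara) > 963 (Orion) > 953 (Quill)
Vantage is highest and takes the item; every bidder forfeits their bid.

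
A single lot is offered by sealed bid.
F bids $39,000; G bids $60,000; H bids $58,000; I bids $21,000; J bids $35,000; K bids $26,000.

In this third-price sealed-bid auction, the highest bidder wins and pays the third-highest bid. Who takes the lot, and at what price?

G pays $39,000

Sorting bids: 60,000 (G) > 58,000 (H) > 39,000 (F) > 35,000 (J) > 26,000 (K) > 21,000 (I)
G is highest; pays the third-highest bid, $39,000.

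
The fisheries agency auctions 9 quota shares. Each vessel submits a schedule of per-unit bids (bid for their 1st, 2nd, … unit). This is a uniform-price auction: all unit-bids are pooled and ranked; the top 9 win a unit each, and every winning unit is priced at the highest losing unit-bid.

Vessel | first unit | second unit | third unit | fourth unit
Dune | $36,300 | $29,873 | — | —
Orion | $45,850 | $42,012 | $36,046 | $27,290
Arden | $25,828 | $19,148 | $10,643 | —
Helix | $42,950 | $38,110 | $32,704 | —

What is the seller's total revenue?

All unit-bids, highest first — top 9: 45,850 (Orion-1), 42,950 (Helix-1), 42,012 (Orion-2), 38,110 (Helix-2), 36,300 (Dune-1), 36,046 (Orion-3), 32,704 (Helix-3), 29,873 (Dune-2), 27,290 (Orion-4)
The (k+1)-th unit-bid is $25,828.
Allocation: Dune 2, Helix 3, Orion 4. Every unit priced at $25,828.
Revenue = 9 × 25,828 = $232,452.

Total revenue: $232,452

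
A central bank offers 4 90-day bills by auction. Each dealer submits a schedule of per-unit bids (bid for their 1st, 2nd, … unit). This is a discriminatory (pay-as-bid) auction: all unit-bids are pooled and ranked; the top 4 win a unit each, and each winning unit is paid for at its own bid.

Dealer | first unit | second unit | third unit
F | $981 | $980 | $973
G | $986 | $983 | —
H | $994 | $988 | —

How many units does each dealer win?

All unit-bids, highest first — top 4: 994 (H-1), 988 (H-2), 986 (G-1), 983 (G-2)
Next rejected bid: $981 (not a price — pay-as-bid).
Allocation: G 2, H 2.

G 2, H 2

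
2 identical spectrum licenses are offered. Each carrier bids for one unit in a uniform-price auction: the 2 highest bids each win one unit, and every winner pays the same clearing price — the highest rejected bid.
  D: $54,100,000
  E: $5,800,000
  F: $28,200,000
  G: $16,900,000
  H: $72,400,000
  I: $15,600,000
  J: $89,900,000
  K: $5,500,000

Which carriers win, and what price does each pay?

J, H; each pays $54,100,000

Sorting: 89,900,000 (J), 72,400,000 (H), 54,100,000 (D), 28,200,000 (F), …
Winners (2 units): J, H.
Highest unsuccessful bid: $54,100,000 → clearing price.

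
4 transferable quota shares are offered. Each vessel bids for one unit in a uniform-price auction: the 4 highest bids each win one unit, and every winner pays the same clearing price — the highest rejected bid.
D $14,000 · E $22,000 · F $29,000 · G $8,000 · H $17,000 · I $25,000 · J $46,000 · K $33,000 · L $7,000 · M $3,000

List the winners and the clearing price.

J, K, F, I; each pays $22,000

Bids ranked high→low: 46,000 (J), 33,000 (K), 29,000 (F), 25,000 (I), 22,000 (E), 17,000 (H), …
The 4 highest are J, K, F, I.
Highest unsuccessful bid: $22,000 → clearing price.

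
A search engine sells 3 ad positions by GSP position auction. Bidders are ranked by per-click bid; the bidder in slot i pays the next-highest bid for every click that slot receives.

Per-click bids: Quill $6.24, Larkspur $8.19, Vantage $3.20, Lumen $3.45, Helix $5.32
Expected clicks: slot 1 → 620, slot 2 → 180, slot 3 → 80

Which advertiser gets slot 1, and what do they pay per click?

Per-click bids in order: $8.19 (Larkspur) > $6.24 (Quill) > $5.32 (Helix) > $3.45 (Lumen) > …
Slot 1 goes to the first-ranked bidder, Larkspur, who pays the next bid down: $6.24/click.

Larkspur; $6.24 per click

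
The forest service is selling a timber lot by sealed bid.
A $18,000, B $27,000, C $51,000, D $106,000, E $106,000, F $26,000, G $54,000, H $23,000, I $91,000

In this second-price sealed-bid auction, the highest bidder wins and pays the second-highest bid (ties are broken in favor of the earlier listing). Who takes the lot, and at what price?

D pays $106,000

Bids in order: 106,000 (D) > 106,000 (E) > 91,000 (I) > 54,000 (G) > 51,000 (C) > 27,000 (B) > …
Tie at $106,000 → D wins by tie-break.
Second-price: D pays E's bid of $106,000.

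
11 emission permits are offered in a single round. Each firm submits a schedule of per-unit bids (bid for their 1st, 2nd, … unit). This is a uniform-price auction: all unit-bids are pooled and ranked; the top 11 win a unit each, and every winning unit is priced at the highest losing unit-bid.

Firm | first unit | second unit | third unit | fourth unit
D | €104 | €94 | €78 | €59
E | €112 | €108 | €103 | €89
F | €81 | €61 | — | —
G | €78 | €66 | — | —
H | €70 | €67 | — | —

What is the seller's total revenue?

Total revenue: €726

Merging the schedules and taking the best 11: 112 (E-1), 108 (E-2), 104 (D-1), 103 (E-3), 94 (D-2), 89 (E-4), 81 (F-1), 78 (D-3), 78 (G-1), 70 (H-1), 67 (H-2)
First bid not allocated: €66.
Allocation: D 3, E 4, F 1, G 1, H 2. Every unit priced at €66.
Revenue = 11 × 66 = €726.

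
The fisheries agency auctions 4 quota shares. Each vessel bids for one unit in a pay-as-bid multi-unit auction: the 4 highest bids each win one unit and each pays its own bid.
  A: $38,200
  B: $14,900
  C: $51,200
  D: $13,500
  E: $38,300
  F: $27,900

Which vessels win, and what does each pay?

C $51,200, E $38,300, A $38,200, F $27,900

Sorting: 51,200 (C), 38,300 (E), 38,200 (A), 27,900 (F), 14,900 (B), 13,500 (D)
Top 4: C, E, A, F.
Each winner pays its own bid: C $51,200, E $38,300, A $38,200, F $27,900.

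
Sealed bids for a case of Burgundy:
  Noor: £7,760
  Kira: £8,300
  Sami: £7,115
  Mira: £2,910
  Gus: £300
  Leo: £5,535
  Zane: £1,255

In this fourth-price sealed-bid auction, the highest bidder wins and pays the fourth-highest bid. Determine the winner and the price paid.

Bids ranked: 8,300 (Kira) > 7,760 (Noor) > 7,115 (Sami) > 5,535 (Leo) > 2,910 (Mira) > 1,255 (Zane) > …
Kira is highest; pays the fourth-highest bid, £5,535.

Kira pays £5,535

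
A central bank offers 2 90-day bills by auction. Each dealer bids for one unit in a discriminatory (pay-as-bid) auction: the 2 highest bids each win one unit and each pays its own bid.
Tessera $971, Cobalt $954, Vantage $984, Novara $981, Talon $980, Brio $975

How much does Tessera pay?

Tessera pays $0

Bids ranked high→low: 984 (Vantage), 981 (Novara), 980 (Talon), 975 (Brio), …
The 2 highest are Vantage, Novara.
Tessera does not win → $0.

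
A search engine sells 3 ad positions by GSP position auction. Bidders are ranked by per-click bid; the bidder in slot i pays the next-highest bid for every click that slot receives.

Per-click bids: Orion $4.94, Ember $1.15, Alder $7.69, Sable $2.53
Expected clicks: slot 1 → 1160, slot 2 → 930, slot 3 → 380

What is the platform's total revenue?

Ranked by bid: $7.69 (Alder) > $4.94 (Orion) > $2.53 (Sable) > $1.15 (Ember)
Slot 1: Alder pays $4.94 × 1160 = $5730.40
Slot 2: Orion pays $2.53 × 930 = $2352.90
Slot 3: Sable pays $1.15 × 380 = $437.00
Total = $8520.30

Total revenue: $8520.30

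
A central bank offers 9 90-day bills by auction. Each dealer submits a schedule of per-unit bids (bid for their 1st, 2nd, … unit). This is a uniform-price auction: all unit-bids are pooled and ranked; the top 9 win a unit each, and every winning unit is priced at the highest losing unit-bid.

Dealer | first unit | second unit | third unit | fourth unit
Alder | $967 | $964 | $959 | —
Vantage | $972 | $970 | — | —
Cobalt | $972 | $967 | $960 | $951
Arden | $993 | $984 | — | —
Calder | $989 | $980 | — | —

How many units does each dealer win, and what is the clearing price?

Alder 1, Arden 2, Calder 2, Cobalt 2, Vantage 2; clearing price $964

Merging the schedules and taking the best 9: 993 (Arden-1), 989 (Calder-1), 984 (Arden-2), 980 (Calder-2), 972 (Vantage-1), 972 (Cobalt-1), 970 (Vantage-2), 967 (Alder-1), 967 (Cobalt-2)
First bid not allocated: $964.
Allocation: Alder 1, Arden 2, Calder 2, Cobalt 2, Vantage 2.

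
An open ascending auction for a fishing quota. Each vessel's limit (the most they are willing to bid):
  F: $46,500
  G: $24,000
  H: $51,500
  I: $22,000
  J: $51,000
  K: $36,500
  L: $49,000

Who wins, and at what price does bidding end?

H wins at $51,000

Limits in order: 51,500 (H) > 51,000 (J) > 49,000 (L) > 46,500 (F) > 36,500 (K) > 24,000 (G) > …
Bidding ends when J exits at $51,000; H takes it.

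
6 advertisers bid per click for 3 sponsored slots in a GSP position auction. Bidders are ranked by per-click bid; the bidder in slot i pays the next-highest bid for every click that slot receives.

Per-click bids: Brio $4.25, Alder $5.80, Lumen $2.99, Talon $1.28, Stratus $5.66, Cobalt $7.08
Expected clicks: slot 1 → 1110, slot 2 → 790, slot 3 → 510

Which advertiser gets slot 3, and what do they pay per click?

Stratus; $4.25 per click

Per-click bids in order: $7.08 (Cobalt) > $5.80 (Alder) > $5.66 (Stratus) > $4.25 (Brio) > …
Slot 3 goes to the third-ranked bidder, Stratus, who pays the next bid down: $4.25/click.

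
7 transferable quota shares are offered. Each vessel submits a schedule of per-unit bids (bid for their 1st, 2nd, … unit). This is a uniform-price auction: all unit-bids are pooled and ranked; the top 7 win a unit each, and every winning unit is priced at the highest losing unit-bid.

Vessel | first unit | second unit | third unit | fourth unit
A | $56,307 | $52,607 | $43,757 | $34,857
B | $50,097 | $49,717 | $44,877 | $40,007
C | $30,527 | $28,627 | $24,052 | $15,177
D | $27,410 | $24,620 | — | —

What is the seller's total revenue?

Merging the schedules and taking the best 7: 56,307 (A-1), 52,607 (A-2), 50,097 (B-1), 49,717 (B-2), 44,877 (B-3), 43,757 (A-3), 40,007 (B-4)
The (k+1)-th unit-bid is $34,857.
Allocation: A 3, B 4. Every unit priced at $34,857.
Revenue = 7 × 34,857 = $243,999.

Total revenue: $243,999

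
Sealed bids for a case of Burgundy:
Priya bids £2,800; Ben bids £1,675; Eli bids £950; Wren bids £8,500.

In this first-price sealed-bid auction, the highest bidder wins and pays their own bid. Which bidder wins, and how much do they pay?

Wren pays £8,500

Rule: the highest bidder wins and pays their own bid.
Sorting bids: 8,500 (Wren) > 2,800 (Priya) > 1,675 (Ben) > 950 (Eli)
First-price: Wren pays what they bid, £8,500.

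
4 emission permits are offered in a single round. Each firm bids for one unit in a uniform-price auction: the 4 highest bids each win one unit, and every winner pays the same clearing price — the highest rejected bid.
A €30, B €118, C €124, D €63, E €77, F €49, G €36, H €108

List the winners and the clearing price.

C, B, H, E; each pays €63

Ordering the bids: 124 (C), 118 (B), 108 (H), 77 (E), 63 (D), 49 (F), …
The 4 highest are C, B, H, E.
Highest unsuccessful bid: €63 → clearing price.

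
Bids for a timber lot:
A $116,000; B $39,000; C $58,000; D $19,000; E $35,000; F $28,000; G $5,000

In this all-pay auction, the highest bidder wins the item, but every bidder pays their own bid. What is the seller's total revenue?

All-pay auction: the highest bidder wins the item, but every bidder pays their own bid.
Bids in order: 116,000 (A) > 58,000 (C) > 39,000 (B) > 35,000 (E) > 28,000 (F) > 19,000 (D) > …
A wins with the top bid; all bids are sunk regardless.
Every bidder forfeits their bid regardless of winning.
Revenue = 116,000 + 39,000 + 58,000 + 19,000 + 35,000 + 28,000 + 5,000 = $300,000.

Total revenue: $300,000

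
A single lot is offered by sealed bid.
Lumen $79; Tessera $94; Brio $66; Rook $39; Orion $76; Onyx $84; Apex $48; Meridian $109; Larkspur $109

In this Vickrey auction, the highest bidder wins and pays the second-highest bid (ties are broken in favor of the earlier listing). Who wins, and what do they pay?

Meridian pays $109

Sorting bids: 109 (Meridian) > 109 (Larkspur) > 94 (Tessera) > 84 (Onyx) > 79 (Lumen) > 76 (Orion) > …
Meridian and Larkspur tie at $109; tie-break gives it to Meridian.
Meridian is highest; pays the second-highest bid, $109.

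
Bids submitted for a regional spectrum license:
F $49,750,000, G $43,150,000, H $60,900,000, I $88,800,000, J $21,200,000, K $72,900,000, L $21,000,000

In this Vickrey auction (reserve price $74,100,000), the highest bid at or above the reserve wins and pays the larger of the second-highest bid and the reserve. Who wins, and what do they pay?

I pays $74,100,000

Rule: the highest bid at or above the reserve wins and pays the larger of the second-highest bid and the reserve.
Sorting bids: 88,800,000 (I) > 72,900,000 (K) > 60,900,000 (H) > 49,750,000 (F) > 43,150,000 (G) > 21,200,000 (J) > …
Highest eligible bid: I at $88,800,000.
max(second-highest $72,900,000, reserve $74,100,000) = $74,100,000.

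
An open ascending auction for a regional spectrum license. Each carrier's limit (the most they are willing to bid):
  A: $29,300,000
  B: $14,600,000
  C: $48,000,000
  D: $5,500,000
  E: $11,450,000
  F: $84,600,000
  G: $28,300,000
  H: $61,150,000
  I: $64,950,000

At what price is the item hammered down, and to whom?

F wins at $64,950,000

Limits ranked: 84,600,000 (F) > 64,950,000 (I) > 61,150,000 (H) > 48,000,000 (C) > 29,300,000 (A) > 28,300,000 (G) > …
Bidding ends when I exits at $64,950,000; F takes it.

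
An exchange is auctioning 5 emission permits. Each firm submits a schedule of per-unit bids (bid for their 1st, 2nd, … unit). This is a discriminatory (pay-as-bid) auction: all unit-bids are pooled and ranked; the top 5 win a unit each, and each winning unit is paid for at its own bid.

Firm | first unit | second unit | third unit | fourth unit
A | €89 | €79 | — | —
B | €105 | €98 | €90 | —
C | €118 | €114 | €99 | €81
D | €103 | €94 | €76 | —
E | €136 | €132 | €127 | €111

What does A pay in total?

Merging the schedules and taking the best 5: 136 (E-1), 132 (E-2), 127 (E-3), 118 (C-1), 114 (C-2)
Next rejected bid: €111 (not a price — pay-as-bid).
A wins no units.

A pays €0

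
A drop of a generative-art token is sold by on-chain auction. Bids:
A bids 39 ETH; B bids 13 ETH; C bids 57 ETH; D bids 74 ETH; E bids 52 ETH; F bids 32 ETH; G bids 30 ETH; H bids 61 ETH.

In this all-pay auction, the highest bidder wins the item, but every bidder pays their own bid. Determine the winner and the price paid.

D pays 74 ETH

Bids in order: 74 (D) > 61 (H) > 57 (C) > 52 (E) > 39 (A) > 32 (F) > …
D wins with the top bid; all bids are sunk regardless.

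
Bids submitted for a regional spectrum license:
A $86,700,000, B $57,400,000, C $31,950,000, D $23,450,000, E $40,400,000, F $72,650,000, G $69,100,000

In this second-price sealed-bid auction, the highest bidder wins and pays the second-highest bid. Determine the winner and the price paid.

A pays $72,650,000

Rule: the highest bidder wins and pays the second-highest bid.
Bids in order: 86,700,000 (A) > 72,650,000 (F) > 69,100,000 (G) > 57,400,000 (B) > 40,400,000 (E) > 31,950,000 (C) > …
A is highest; pays the second-highest bid, $72,650,000.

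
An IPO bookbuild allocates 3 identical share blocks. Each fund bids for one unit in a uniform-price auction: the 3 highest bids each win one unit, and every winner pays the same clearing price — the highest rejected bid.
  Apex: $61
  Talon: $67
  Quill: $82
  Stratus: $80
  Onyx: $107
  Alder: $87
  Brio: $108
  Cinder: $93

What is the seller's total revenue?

Total revenue: $261

Sorting: 108 (Brio), 107 (Onyx), 93 (Cinder), 87 (Alder), 82 (Quill), …
Top 3: Brio, Onyx, Cinder.
Clearing price = highest rejected bid = $87.
Total revenue = 3 × $87 = $261.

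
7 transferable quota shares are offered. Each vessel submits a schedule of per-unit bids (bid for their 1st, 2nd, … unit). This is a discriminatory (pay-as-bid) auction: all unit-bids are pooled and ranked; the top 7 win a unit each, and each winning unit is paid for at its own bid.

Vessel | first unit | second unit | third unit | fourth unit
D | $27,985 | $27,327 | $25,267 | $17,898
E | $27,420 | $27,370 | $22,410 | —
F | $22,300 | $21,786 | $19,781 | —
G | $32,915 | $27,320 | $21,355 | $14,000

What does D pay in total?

D pays $80,579

All unit-bids, highest first — top 7: 32,915 (G-1), 27,985 (D-1), 27,420 (E-1), 27,370 (E-2), 27,327 (D-2), 27,320 (G-2), 25,267 (D-3)
Next rejected bid: $22,410 (not a price — pay-as-bid).
D's winning unit-bids: 27,985 + 27,327 + 25,267 = $80,579.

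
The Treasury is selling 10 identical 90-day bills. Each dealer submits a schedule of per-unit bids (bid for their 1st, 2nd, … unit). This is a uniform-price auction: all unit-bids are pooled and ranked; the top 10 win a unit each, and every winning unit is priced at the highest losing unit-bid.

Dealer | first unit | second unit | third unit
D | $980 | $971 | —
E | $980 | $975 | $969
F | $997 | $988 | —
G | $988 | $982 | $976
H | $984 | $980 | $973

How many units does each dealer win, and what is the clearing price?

All unit-bids, highest first — top 10: 997 (F-1), 988 (F-2), 988 (G-1), 984 (H-1), 982 (G-2), 980 (D-1), 980 (E-1), 980 (H-2), 976 (G-3), 975 (E-2)
The (k+1)-th unit-bid is $973.
Allocation: D 1, E 2, F 2, G 3, H 2.

D 1, E 2, F 2, G 3, H 2; clearing price $973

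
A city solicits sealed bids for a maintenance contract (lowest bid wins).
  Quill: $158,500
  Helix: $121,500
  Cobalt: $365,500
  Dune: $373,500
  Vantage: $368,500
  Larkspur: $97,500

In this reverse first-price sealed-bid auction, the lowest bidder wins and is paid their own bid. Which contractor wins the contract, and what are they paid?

Sorting bids: 97,500 (Larkspur) < 121,500 (Helix) < 158,500 (Quill) < 365,500 (Cobalt) < 368,500 (Vantage) < 373,500 (Dune)
First-price: Larkspur is paid what they bid, $97,500.

Larkspur is paid $97,500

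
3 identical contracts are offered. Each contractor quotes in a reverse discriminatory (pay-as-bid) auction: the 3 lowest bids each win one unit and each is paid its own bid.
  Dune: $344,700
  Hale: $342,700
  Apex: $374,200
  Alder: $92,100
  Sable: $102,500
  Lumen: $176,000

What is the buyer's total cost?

Total cost: $370,600

Bids ranked low→high: 92,100 (Alder), 102,500 (Sable), 176,000 (Lumen), 342,700 (Hale), 344,700 (Dune), …
The 3 lowest are Alder, Sable, Lumen.
Total cost = 92,100 + 102,500 + 176,000 = $370,600.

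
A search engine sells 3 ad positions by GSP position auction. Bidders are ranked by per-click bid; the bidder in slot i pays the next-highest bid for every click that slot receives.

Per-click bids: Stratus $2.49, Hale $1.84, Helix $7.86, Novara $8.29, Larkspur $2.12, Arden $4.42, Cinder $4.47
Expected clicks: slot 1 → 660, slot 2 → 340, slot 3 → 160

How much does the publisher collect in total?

Sorting advertisers: $8.29 (Novara) > $7.86 (Helix) > $4.47 (Cinder) > $4.42 (Arden) > …
Slot 1: Novara pays $7.86 × 660 = $5187.60
Slot 2: Helix pays $4.47 × 340 = $1519.80
Slot 3: Cinder pays $4.42 × 160 = $707.20
Total = $7414.60

Total revenue: $7414.60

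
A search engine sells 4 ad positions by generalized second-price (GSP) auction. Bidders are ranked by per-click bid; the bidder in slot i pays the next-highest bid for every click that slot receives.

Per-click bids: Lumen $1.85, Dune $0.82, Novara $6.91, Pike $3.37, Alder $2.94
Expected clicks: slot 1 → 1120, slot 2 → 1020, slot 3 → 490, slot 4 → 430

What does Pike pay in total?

Sorting advertisers: $6.91 (Novara) > $3.37 (Pike) > $2.94 (Alder) > $1.85 (Lumen) > $0.82 (Dune)
Pike holds slot 2 → pays next bid $2.94 × 1020 clicks = $2998.80.

Pike pays $2998.80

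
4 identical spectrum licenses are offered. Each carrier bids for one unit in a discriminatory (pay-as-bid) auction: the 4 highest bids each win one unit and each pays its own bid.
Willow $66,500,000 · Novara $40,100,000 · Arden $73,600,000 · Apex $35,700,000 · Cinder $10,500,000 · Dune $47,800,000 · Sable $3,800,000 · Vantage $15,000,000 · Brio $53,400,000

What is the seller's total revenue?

Total revenue: $241,300,000

Ordering the bids: 73,600,000 (Arden), 66,500,000 (Willow), 53,400,000 (Brio), 47,800,000 (Dune), 40,100,000 (Novara), 35,700,000 (Apex), …
Top 4: Arden, Willow, Brio, Dune.
Total revenue = 73,600,000 + 66,500,000 + 53,400,000 + 47,800,000 = $241,300,000.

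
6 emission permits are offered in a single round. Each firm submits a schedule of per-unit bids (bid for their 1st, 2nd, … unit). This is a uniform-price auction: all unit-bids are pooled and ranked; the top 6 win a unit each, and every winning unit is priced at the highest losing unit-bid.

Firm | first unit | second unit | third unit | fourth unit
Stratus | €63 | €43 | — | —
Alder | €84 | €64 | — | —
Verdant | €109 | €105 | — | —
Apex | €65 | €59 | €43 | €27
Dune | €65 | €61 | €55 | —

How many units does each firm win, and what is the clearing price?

Alder 2, Apex 1, Dune 1, Verdant 2; clearing price €63

Pooled unit-bids ranked (top 6): 109 (Verdant-1), 105 (Verdant-2), 84 (Alder-1), 65 (Apex-1), 65 (Dune-1), 64 (Alder-2)
Highest rejected unit-bid = €63.
Allocation: Alder 2, Apex 1, Dune 1, Verdant 2.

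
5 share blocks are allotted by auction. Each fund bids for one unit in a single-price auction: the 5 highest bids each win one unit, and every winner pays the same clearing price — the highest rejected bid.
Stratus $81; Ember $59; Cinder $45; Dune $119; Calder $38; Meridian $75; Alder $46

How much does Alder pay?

Alder pays $45

Bids ranked high→low: 119 (Dune), 81 (Stratus), 75 (Meridian), 59 (Ember), 46 (Alder), 45 (Cinder), 38 (Calder)
The 5 highest are Dune, Stratus, Meridian, Ember, Alder.
First losing bid is Cinder's $45, which sets the uniform price.
Alder wins → pays $45.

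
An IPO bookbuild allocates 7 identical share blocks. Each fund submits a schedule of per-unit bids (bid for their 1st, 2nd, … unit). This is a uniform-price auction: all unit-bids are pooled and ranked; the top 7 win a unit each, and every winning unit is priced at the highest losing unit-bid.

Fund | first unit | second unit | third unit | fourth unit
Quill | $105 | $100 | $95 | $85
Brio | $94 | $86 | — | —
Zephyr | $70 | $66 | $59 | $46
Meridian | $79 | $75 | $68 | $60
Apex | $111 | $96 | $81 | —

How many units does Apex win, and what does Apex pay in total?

Apex: 2 units, pays $170

Merging the schedules and taking the best 7: 111 (Apex-1), 105 (Quill-1), 100 (Quill-2), 96 (Apex-2), 95 (Quill-3), 94 (Brio-1), 86 (Brio-2)
The (k+1)-th unit-bid is $85.
Apex wins 2 unit(s) at $85 each.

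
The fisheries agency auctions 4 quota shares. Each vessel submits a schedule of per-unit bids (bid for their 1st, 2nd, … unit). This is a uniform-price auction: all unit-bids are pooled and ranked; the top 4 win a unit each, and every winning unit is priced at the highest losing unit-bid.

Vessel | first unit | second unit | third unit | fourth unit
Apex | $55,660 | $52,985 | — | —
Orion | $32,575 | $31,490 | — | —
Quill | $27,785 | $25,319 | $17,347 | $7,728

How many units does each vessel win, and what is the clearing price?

Apex 2, Orion 2; clearing price $27,785

All unit-bids, highest first — top 4: 55,660 (Apex-1), 52,985 (Apex-2), 32,575 (Orion-1), 31,490 (Orion-2)
First bid not allocated: $27,785.
Allocation: Apex 2, Orion 2.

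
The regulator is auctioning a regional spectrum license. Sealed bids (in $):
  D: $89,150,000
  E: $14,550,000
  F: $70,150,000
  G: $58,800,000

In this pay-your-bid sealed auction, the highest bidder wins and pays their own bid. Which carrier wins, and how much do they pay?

D pays $89,150,000

Pay-your-bid sealed auction: the highest bidder wins and pays their own bid.
Bids in order: 89,150,000 (D) > 70,150,000 (F) > 58,800,000 (G) > 14,550,000 (E)
D has the highest bid and pays exactly that: $89,150,000.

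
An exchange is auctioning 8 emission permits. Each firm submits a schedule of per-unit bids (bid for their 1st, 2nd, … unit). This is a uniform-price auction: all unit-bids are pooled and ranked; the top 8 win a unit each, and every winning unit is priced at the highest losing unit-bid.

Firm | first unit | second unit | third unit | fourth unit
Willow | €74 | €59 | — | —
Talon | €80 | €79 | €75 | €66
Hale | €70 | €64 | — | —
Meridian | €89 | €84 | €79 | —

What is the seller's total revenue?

Pooled unit-bids ranked (top 8): 89 (Meridian-1), 84 (Meridian-2), 80 (Talon-1), 79 (Talon-2), 79 (Meridian-3), 75 (Talon-3), 74 (Willow-1), 70 (Hale-1)
Highest rejected unit-bid = €66.
Allocation: Hale 1, Meridian 3, Talon 3, Willow 1. Every unit priced at €66.
Revenue = 8 × 66 = €528.

Total revenue: €528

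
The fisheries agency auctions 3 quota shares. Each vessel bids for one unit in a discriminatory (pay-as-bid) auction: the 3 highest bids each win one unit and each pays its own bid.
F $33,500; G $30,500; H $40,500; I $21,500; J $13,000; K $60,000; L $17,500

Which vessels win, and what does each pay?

K $60,000, H $40,500, F $33,500

Bids ranked high→low: 60,000 (K), 40,500 (H), 33,500 (F), 30,500 (G), 21,500 (I), …
Top 3: K, H, F.
Each winner pays its own bid: K $60,000, H $40,500, F $33,500.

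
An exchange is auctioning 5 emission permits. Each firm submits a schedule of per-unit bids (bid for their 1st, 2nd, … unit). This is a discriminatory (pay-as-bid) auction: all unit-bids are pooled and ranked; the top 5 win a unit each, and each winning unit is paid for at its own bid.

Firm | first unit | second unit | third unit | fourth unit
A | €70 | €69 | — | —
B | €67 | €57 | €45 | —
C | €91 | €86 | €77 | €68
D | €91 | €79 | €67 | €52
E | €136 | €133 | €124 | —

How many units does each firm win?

C 1, D 1, E 3

Pooled unit-bids ranked (top 5): 136 (E-1), 133 (E-2), 124 (E-3), 91 (C-1), 91 (D-1)
Next rejected bid: €86 (not a price — pay-as-bid).
Allocation: C 1, D 1, E 3.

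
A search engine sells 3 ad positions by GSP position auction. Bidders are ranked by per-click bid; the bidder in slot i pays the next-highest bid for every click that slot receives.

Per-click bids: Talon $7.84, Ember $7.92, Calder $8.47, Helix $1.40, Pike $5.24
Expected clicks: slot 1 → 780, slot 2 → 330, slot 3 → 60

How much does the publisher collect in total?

Total revenue: $9079.20

Per-click bids in order: $8.47 (Calder) > $7.92 (Ember) > $7.84 (Talon) > $5.24 (Pike) > …
Slot 1: Calder pays $7.92 × 780 = $6177.60
Slot 2: Ember pays $7.84 × 330 = $2587.20
Slot 3: Talon pays $5.24 × 60 = $314.40
Total = $9079.20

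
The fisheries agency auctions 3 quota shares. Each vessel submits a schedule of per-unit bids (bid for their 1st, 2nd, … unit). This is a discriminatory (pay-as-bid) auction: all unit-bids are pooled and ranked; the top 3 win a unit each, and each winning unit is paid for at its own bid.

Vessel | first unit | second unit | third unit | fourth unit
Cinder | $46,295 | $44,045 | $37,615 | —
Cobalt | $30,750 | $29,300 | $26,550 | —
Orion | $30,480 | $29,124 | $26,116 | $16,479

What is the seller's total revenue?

Total revenue: $127,955

All unit-bids, highest first — top 3: 46,295 (Cinder-1), 44,045 (Cinder-2), 37,615 (Cinder-3)
Next rejected bid: $30,750 (not a price — pay-as-bid).
Each winning unit pays its own bid.
Revenue = 46,295 + 44,045 + 37,615 = $127,955.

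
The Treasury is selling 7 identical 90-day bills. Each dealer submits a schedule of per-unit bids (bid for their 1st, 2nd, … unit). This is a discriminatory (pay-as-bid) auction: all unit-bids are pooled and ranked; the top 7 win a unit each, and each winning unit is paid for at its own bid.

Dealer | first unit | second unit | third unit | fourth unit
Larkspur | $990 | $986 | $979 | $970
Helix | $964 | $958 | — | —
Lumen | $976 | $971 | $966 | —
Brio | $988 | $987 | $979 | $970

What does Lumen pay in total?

Merging the schedules and taking the best 7: 990 (Larkspur-1), 988 (Brio-1), 987 (Brio-2), 986 (Larkspur-2), 979 (Larkspur-3), 979 (Brio-3), 976 (Lumen-1)
Next rejected bid: $971 (not a price — pay-as-bid).
Lumen's winning unit-bids: 976 = $976.

Lumen pays $976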